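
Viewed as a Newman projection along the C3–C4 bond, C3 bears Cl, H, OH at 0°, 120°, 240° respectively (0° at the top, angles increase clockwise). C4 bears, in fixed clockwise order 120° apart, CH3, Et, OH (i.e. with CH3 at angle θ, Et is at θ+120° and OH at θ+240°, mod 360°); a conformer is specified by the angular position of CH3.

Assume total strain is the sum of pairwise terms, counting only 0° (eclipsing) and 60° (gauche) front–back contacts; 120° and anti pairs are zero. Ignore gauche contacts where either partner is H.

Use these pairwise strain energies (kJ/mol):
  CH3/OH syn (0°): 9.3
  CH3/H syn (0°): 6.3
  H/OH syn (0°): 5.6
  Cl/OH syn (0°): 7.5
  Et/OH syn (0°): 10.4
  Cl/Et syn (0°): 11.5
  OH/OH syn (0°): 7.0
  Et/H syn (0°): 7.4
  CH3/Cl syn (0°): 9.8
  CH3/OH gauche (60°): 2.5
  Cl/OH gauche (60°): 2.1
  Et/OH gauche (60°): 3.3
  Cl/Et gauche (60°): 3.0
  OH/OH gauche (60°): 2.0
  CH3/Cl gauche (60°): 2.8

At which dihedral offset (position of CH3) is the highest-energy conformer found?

CH3 at 0° (eclipsed): Cl–CH3 eclipsed, H–Et eclipsed, OH–OH eclipsed; 9.8 + 7.4 + 7.0 = 24.2 kJ/mol.
CH3 at 60° (staggered): Cl–CH3 gauche, Cl–OH gauche, OH–Et gauche, OH–OH gauche; 2.8 + 2.1 + 3.3 + 2.0 = 10.2 kJ/mol.
CH3 at 120° (eclipsed): Cl–OH eclipsed, H–CH3 eclipsed, OH–Et eclipsed; 7.5 + 6.3 + 10.4 = 24.2 kJ/mol.
CH3 at 180° (staggered): Cl–Et gauche, Cl–OH gauche, OH–CH3 gauche, OH–Et gauche; 3.0 + 2.1 + 2.5 + 3.3 = 10.9 kJ/mol.
CH3 at 240° (eclipsed): Cl–Et eclipsed, H–OH eclipsed, OH–CH3 eclipsed; 11.5 + 5.6 + 9.3 = 26.4 kJ/mol.
CH3 at 300° (staggered): Cl–CH3 gauche, Cl–Et gauche, OH–CH3 gauche, OH–OH gauche; 2.8 + 3.0 + 2.5 + 2.0 = 10.3 kJ/mol.
The maximum (26.4 kJ/mol) occurs with CH3 at 240°.

240°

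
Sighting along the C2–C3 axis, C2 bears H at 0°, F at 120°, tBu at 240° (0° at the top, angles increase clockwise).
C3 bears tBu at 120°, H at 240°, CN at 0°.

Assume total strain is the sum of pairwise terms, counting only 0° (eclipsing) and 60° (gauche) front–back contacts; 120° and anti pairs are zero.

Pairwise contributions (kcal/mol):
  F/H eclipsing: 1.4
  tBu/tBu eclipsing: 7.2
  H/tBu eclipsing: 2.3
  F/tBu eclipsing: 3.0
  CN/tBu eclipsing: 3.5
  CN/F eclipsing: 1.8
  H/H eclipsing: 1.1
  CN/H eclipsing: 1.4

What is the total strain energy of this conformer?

This conformer (eclipsed): H–CN eclipsed, F–tBu eclipsed, tBu–H eclipsed; 1.4 + 3.0 + 2.3 = 6.7 kcal/mol.

6.7 kcal/mol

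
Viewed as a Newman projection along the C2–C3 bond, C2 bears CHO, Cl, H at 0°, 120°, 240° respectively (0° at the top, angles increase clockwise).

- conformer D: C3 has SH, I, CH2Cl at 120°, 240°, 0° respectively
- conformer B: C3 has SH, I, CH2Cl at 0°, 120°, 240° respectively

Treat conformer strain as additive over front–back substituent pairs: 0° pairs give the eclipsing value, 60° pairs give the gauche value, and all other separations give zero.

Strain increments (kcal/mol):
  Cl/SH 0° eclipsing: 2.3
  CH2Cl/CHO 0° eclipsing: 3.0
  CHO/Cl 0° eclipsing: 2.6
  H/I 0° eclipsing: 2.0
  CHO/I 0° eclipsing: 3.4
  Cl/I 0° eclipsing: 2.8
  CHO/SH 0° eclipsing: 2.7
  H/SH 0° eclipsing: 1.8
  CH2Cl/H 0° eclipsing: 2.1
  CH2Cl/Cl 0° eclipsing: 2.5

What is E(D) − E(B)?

D (eclipsed): CHO–CH2Cl eclipsed, Cl–SH eclipsed, H–I eclipsed; 3.0 + 2.3 + 2.0 = 7.3 kcal/mol.
B (eclipsed): CHO–SH eclipsed, Cl–I eclipsed, H–CH2Cl eclipsed; 2.7 + 2.8 + 2.1 = 7.6 kcal/mol.
E(D) − E(B) = 7.3 − 7.6 = -0.3 kcal/mol.

-0.3 kcal/mol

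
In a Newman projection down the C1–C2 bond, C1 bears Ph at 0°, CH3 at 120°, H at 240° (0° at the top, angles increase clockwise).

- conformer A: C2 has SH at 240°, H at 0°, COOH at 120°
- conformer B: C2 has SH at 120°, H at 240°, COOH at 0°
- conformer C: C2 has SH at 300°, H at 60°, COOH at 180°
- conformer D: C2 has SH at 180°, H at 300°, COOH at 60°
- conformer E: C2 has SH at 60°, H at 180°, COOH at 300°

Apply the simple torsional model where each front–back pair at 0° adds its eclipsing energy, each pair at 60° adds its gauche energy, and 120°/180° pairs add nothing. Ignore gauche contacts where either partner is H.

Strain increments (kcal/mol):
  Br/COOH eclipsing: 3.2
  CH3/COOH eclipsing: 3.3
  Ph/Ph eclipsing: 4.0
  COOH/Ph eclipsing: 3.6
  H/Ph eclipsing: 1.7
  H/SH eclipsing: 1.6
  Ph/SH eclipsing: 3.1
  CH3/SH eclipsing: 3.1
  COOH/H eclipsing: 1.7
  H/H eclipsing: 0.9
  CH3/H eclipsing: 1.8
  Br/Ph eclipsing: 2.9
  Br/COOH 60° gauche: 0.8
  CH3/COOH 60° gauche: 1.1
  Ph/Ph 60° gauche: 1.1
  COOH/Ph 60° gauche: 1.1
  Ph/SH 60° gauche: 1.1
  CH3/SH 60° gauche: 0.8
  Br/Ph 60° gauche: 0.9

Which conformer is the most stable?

C

A is eclipsed. Ph at 0° is eclipsed with H at 0° (1.7); CH3 at 120° is eclipsed with COOH at 120° (3.3); H at 240° is eclipsed with SH at 240° (1.6). Total 6.6 kcal/mol.
B is eclipsed. Ph at 0° is eclipsed with COOH at 0° (3.6); CH3 at 120° is eclipsed with SH at 120° (3.1); H at 240° is eclipsed with H at 240° (0.9). Total 7.6 kcal/mol.
C is staggered. Ph at 0° is gauche with SH at 300° (1.1); CH3 at 120° is gauche with COOH at 180° (1.1). Total 2.2 kcal/mol.
D is staggered. Ph at 0° is gauche with COOH at 60° (1.1); CH3 at 120° is gauche with SH at 180° (0.8); CH3 at 120° is gauche with COOH at 60° (1.1). Total 3.0 kcal/mol.
E is staggered. Ph at 0° is gauche with SH at 60° (1.1); Ph at 0° is gauche with COOH at 300° (1.1); CH3 at 120° is gauche with SH at 60° (0.8). Total 3.0 kcal/mol.
C has the lowest total (2.2 kcal/mol).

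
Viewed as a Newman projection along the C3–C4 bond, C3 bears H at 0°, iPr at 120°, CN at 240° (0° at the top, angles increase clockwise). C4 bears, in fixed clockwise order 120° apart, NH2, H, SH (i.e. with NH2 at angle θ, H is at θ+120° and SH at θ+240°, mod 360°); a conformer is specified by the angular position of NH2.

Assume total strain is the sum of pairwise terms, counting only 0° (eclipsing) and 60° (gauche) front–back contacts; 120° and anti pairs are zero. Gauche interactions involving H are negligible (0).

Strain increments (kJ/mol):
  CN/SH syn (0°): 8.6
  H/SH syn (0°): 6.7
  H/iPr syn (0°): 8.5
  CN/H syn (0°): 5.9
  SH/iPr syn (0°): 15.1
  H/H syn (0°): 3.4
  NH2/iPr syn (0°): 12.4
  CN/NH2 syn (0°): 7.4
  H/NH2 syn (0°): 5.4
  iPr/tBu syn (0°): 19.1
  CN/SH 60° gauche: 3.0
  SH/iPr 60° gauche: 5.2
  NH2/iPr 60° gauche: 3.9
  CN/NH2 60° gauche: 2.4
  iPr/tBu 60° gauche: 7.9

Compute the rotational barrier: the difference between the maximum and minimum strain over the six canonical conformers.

NH2 at 0° (eclipsed): H(0°)/NH2(0°) eclipsed 5.4; iPr(120°)/H(120°) eclipsed 8.5; CN(240°)/SH(240°) eclipsed 8.6 → 22.5 kJ/mol.
NH2 at 60° (staggered): iPr(120°)/NH2(60°) gauche 3.9; CN(240°)/SH(300°) gauche 3.0 → 6.9 kJ/mol.
NH2 at 120° (eclipsed): H(0°)/SH(0°) eclipsed 6.7; iPr(120°)/NH2(120°) eclipsed 12.4; CN(240°)/H(240°) eclipsed 5.9 → 25.0 kJ/mol.
NH2 at 180° (staggered): iPr(120°)/NH2(180°) gauche 3.9; iPr(120°)/SH(60°) gauche 5.2; CN(240°)/NH2(180°) gauche 2.4 → 11.5 kJ/mol.
NH2 at 240° (eclipsed): H(0°)/H(0°) eclipsed 3.4; iPr(120°)/SH(120°) eclipsed 15.1; CN(240°)/NH2(240°) eclipsed 7.4 → 25.9 kJ/mol.
NH2 at 300° (staggered): iPr(120°)/SH(180°) gauche 5.2; CN(240°)/NH2(300°) gauche 2.4; CN(240°)/SH(180°) gauche 3.0 → 10.6 kJ/mol.
Max at 240° (25.9 kJ/mol), min at 60° (6.9 kJ/mol); barrier = 19.0 kJ/mol.

19.0 kJ/mol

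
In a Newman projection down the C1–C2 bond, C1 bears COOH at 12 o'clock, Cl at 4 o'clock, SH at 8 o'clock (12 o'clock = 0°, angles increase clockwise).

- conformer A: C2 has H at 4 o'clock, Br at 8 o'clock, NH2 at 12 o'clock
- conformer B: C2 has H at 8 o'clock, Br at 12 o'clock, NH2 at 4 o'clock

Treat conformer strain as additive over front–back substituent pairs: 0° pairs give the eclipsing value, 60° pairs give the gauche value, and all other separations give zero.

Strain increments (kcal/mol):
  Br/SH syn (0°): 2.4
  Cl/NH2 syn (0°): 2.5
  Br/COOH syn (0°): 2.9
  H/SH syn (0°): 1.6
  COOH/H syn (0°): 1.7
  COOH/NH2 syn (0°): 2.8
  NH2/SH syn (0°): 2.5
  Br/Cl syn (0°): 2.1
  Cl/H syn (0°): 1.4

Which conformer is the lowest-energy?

A

A (eclipsed): COOH–NH2 eclipsed, Cl–H eclipsed, SH–Br eclipsed; 2.8 + 1.4 + 2.4 = 6.6 kcal/mol.
B (eclipsed): COOH–Br eclipsed, Cl–NH2 eclipsed, SH–H eclipsed; 2.9 + 2.5 + 1.6 = 7.0 kcal/mol.
A has the lowest total (6.6 kcal/mol).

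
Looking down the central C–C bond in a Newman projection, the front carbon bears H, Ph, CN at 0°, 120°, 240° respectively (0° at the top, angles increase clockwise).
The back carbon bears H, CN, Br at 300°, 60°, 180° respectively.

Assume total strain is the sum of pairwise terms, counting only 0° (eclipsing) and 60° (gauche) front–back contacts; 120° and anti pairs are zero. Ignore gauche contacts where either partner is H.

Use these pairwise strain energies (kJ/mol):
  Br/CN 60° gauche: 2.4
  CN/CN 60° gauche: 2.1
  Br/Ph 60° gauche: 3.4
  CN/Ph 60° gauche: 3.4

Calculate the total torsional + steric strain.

9.2 kJ/mol

This conformer (staggered): Ph(120°)/CN(60°) gauche 3.4; Ph(120°)/Br(180°) gauche 3.4; CN(240°)/Br(180°) gauche 2.4 → 9.2 kJ/mol.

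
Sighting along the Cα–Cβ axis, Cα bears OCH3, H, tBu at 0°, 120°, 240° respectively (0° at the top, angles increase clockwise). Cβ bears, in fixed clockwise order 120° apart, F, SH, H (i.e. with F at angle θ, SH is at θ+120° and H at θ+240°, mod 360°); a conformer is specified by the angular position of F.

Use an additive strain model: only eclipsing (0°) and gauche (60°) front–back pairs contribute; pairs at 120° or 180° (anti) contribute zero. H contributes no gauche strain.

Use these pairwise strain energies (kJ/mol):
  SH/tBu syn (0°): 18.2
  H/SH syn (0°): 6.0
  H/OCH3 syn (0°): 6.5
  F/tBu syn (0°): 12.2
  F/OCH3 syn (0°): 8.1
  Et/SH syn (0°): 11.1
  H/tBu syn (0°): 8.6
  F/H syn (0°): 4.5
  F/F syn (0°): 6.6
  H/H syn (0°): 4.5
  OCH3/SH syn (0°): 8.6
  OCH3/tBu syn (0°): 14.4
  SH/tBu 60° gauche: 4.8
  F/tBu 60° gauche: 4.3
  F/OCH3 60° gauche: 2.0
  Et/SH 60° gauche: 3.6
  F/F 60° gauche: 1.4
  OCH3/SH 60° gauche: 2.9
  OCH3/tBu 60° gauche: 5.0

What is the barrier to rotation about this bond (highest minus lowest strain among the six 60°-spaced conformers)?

F at 0° (eclipsed): OCH3(0°)/F(0°) eclipsed 8.1; H(120°)/SH(120°) eclipsed 6.0; tBu(240°)/H(240°) eclipsed 8.6 → 22.7 kJ/mol.
F at 60° (staggered): OCH3(0°)/F(60°) gauche 2.0; tBu(240°)/SH(180°) gauche 4.8 → 6.8 kJ/mol.
F at 120° (eclipsed): OCH3(0°)/H(0°) eclipsed 6.5; H(120°)/F(120°) eclipsed 4.5; tBu(240°)/SH(240°) eclipsed 18.2 → 29.2 kJ/mol.
F at 180° (staggered): OCH3(0°)/SH(300°) gauche 2.9; tBu(240°)/F(180°) gauche 4.3; tBu(240°)/SH(300°) gauche 4.8 → 12.0 kJ/mol.
F at 240° (eclipsed): OCH3(0°)/SH(0°) eclipsed 8.6; H(120°)/H(120°) eclipsed 4.5; tBu(240°)/F(240°) eclipsed 12.2 → 25.3 kJ/mol.
F at 300° (staggered): OCH3(0°)/F(300°) gauche 2.0; OCH3(0°)/SH(60°) gauche 2.9; tBu(240°)/F(300°) gauche 4.3 → 9.2 kJ/mol.
Max at 120° (29.2 kJ/mol), min at 60° (6.8 kJ/mol); barrier = 22.4 kJ/mol.

22.4 kJ/mol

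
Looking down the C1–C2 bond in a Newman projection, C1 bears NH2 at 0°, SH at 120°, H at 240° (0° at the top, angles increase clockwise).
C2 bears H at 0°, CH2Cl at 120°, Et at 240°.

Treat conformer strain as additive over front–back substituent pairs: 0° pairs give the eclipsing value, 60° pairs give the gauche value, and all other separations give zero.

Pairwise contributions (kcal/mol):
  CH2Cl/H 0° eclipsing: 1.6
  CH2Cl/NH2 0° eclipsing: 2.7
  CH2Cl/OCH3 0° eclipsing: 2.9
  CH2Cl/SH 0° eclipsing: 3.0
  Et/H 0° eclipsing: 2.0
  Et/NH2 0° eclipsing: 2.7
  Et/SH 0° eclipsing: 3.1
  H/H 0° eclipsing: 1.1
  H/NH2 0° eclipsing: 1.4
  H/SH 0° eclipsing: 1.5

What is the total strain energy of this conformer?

6.4 kcal/mol

This conformer (eclipsed): NH2–H eclipsed, SH–CH2Cl eclipsed, H–Et eclipsed; 1.4 + 3.0 + 2.0 = 6.4 kcal/mol.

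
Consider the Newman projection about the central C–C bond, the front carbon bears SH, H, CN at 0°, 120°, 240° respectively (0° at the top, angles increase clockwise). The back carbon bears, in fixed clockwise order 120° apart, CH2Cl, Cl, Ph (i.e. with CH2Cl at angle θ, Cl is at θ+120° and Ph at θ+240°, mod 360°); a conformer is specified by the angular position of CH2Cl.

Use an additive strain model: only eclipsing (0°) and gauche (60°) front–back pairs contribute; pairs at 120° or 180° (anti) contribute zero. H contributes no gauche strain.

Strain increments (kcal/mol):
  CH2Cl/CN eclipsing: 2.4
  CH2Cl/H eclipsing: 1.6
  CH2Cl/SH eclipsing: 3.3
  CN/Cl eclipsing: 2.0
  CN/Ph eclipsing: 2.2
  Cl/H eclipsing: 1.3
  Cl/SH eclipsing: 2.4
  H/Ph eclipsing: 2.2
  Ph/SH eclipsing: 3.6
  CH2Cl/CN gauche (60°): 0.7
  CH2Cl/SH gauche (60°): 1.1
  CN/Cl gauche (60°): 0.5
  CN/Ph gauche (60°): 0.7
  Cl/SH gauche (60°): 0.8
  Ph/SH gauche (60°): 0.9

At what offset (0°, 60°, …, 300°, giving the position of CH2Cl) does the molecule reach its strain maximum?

120°

CH2Cl at 0° (eclipsed): SH(0°)/CH2Cl(0°) eclipsed 3.3; H(120°)/Cl(120°) eclipsed 1.3; CN(240°)/Ph(240°) eclipsed 2.2 → 6.8 kcal/mol.
CH2Cl at 60° (staggered): SH(0°)/CH2Cl(60°) gauche 1.1; SH(0°)/Ph(300°) gauche 0.9; CN(240°)/Cl(180°) gauche 0.5; CN(240°)/Ph(300°) gauche 0.7 → 3.2 kcal/mol.
CH2Cl at 120° (eclipsed): SH(0°)/Ph(0°) eclipsed 3.6; H(120°)/CH2Cl(120°) eclipsed 1.6; CN(240°)/Cl(240°) eclipsed 2.0 → 7.2 kcal/mol.
CH2Cl at 180° (staggered): SH(0°)/Cl(300°) gauche 0.8; SH(0°)/Ph(60°) gauche 0.9; CN(240°)/CH2Cl(180°) gauche 0.7; CN(240°)/Cl(300°) gauche 0.5 → 2.9 kcal/mol.
CH2Cl at 240° (eclipsed): SH(0°)/Cl(0°) eclipsed 2.4; H(120°)/Ph(120°) eclipsed 2.2; CN(240°)/CH2Cl(240°) eclipsed 2.4 → 7.0 kcal/mol.
CH2Cl at 300° (staggered): SH(0°)/CH2Cl(300°) gauche 1.1; SH(0°)/Cl(60°) gauche 0.8; CN(240°)/CH2Cl(300°) gauche 0.7; CN(240°)/Ph(180°) gauche 0.7 → 3.3 kcal/mol.
The maximum (7.2 kcal/mol) occurs with CH2Cl at 120°.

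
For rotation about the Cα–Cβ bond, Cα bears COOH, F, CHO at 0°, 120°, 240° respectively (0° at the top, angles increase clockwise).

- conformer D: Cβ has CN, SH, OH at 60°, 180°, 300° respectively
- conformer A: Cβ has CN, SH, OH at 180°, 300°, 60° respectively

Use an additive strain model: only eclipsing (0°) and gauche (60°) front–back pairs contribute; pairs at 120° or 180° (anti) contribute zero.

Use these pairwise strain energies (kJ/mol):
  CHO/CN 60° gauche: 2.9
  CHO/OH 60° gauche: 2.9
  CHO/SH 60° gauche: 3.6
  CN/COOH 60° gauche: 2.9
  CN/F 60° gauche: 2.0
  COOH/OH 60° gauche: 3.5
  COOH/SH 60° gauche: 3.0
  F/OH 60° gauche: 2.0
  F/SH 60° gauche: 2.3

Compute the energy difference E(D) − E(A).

D is staggered. COOH at 0° is gauche with CN at 60° (2.9); COOH at 0° is gauche with OH at 300° (3.5); F at 120° is gauche with CN at 60° (2.0); F at 120° is gauche with SH at 180° (2.3); CHO at 240° is gauche with SH at 180° (3.6); CHO at 240° is gauche with OH at 300° (2.9). Total 17.2 kJ/mol.
A is staggered. COOH at 0° is gauche with SH at 300° (3.0); COOH at 0° is gauche with OH at 60° (3.5); F at 120° is gauche with CN at 180° (2.0); F at 120° is gauche with OH at 60° (2.0); CHO at 240° is gauche with CN at 180° (2.9); CHO at 240° is gauche with SH at 300° (3.6). Total 17.0 kJ/mol.
E(D) − E(A) = 17.2 − 17.0 = +0.2 kJ/mol.

+0.2 kJ/mol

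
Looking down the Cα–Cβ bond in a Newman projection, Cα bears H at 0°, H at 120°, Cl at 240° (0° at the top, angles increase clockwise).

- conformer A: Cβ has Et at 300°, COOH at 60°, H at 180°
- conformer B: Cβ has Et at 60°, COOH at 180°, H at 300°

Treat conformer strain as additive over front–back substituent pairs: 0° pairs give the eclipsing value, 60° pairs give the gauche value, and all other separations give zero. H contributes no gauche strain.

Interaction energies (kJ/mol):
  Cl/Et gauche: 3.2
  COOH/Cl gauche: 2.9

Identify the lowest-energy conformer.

A (staggered): Cl(240°)/Et(300°) gauche 3.2 → 3.2 kJ/mol.
B (staggered): Cl(240°)/COOH(180°) gauche 2.9 → 2.9 kJ/mol.
B has the lowest total (2.9 kJ/mol).

B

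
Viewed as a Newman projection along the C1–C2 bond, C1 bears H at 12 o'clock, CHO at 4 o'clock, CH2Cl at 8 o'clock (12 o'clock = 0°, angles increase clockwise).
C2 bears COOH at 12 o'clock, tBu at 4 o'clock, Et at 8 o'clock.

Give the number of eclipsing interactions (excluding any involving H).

Non-H eclipsing pairs: CHO(120°)/tBu(120°); CH2Cl(240°)/Et(240°) — 2 interactions.

2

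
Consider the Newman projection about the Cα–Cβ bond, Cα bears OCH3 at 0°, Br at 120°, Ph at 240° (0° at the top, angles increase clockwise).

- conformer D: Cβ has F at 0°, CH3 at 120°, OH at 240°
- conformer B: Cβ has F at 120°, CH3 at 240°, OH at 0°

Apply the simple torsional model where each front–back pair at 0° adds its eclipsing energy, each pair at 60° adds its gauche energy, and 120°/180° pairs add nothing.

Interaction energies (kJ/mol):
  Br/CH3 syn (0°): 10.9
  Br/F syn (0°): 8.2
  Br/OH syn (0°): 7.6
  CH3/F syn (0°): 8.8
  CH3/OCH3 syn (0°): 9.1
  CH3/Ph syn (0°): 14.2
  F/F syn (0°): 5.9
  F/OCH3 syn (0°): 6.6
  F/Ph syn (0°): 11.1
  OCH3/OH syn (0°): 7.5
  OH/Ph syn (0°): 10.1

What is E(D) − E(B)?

D (eclipsed): OCH3–F eclipsed, Br–CH3 eclipsed, Ph–OH eclipsed; 6.6 + 10.9 + 10.1 = 27.6 kJ/mol.
B (eclipsed): OCH3–OH eclipsed, Br–F eclipsed, Ph–CH3 eclipsed; 7.5 + 8.2 + 14.2 = 29.9 kJ/mol.
E(D) − E(B) = 27.6 − 29.9 = -2.3 kJ/mol.

-2.3 kJ/mol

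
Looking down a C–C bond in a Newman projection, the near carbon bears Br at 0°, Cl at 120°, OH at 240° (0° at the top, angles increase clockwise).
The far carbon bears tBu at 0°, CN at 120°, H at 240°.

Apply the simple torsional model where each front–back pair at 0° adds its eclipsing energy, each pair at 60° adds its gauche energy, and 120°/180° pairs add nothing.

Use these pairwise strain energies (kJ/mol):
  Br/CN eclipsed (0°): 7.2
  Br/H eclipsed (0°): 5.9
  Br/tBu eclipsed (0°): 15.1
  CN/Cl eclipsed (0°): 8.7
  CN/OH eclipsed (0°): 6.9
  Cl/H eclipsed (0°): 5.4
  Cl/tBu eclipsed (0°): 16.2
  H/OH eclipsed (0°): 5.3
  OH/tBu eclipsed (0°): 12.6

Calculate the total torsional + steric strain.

29.1 kJ/mol

This conformer is eclipsed. Br at 0° is eclipsed with tBu at 0° (15.1); Cl at 120° is eclipsed with CN at 120° (8.7); OH at 240° is eclipsed with H at 240° (5.3). Total 29.1 kJ/mol.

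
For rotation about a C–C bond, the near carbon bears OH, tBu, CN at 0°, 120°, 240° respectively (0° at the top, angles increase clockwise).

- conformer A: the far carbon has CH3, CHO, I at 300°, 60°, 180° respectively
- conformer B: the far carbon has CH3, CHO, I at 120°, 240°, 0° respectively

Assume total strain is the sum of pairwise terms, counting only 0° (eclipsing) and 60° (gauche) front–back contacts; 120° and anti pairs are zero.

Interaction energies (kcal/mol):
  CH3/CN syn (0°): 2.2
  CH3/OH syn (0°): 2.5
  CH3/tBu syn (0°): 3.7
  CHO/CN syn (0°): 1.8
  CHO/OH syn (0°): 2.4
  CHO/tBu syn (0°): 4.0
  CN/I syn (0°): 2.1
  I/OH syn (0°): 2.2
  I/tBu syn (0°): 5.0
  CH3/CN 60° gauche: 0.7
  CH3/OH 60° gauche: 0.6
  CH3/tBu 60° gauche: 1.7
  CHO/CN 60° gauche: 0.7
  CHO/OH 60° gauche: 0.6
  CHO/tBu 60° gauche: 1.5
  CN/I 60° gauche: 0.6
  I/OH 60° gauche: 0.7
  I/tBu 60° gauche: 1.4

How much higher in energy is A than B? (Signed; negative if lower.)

A is staggered. OH at 0° is gauche with CH3 at 300° (0.6); OH at 0° is gauche with CHO at 60° (0.6); tBu at 120° is gauche with CHO at 60° (1.5); tBu at 120° is gauche with I at 180° (1.4); CN at 240° is gauche with CH3 at 300° (0.7); CN at 240° is gauche with I at 180° (0.6). Total 5.4 kcal/mol.
B is eclipsed. OH at 0° is eclipsed with I at 0° (2.2); tBu at 120° is eclipsed with CH3 at 120° (3.7); CN at 240° is eclipsed with CHO at 240° (1.8). Total 7.7 kcal/mol.
E(A) − E(B) = 5.4 − 7.7 = -2.3 kcal/mol.

-2.3 kcal/mol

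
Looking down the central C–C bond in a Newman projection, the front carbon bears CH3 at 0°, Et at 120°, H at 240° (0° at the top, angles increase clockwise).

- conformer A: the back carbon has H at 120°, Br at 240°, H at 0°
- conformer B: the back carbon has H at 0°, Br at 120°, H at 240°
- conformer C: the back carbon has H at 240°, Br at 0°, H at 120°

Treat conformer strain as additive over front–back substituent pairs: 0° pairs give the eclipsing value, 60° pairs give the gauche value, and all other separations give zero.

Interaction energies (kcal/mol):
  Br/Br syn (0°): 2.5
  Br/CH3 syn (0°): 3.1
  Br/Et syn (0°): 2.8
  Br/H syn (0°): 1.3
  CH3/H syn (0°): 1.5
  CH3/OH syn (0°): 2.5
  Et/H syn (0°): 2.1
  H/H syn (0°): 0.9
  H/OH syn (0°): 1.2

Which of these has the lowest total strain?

A (eclipsed): CH3(0°)/H(0°) eclipsed 1.5; Et(120°)/H(120°) eclipsed 2.1; H(240°)/Br(240°) eclipsed 1.3 → 4.9 kcal/mol.
B (eclipsed): CH3(0°)/H(0°) eclipsed 1.5; Et(120°)/Br(120°) eclipsed 2.8; H(240°)/H(240°) eclipsed 0.9 → 5.2 kcal/mol.
C (eclipsed): CH3(0°)/Br(0°) eclipsed 3.1; Et(120°)/H(120°) eclipsed 2.1; H(240°)/H(240°) eclipsed 0.9 → 6.1 kcal/mol.
A has the lowest total (4.9 kcal/mol).

A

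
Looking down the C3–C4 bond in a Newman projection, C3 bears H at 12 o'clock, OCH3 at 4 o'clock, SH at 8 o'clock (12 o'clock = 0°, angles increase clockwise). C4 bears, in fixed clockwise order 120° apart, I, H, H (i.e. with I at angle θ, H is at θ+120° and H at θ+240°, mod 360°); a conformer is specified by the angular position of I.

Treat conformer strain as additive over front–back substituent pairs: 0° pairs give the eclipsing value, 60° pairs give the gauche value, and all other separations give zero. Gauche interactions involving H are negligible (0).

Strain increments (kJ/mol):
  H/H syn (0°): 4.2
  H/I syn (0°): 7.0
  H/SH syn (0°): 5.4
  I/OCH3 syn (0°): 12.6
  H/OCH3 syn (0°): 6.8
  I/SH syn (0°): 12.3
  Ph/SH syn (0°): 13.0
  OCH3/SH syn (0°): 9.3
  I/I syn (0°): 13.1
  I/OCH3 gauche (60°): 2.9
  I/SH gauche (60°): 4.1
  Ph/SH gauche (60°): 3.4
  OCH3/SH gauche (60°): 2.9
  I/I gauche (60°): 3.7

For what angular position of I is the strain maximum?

I at 0° is eclipsed. H at 0° is eclipsed with I at 0° (7.0); OCH3 at 120° is eclipsed with H at 120° (6.8); SH at 240° is eclipsed with H at 240° (5.4). Total 19.2 kJ/mol.
I at 60° is staggered. OCH3 at 120° is gauche with I at 60° (2.9). Total 2.9 kJ/mol.
I at 120° is eclipsed. H at 0° is eclipsed with H at 0° (4.2); OCH3 at 120° is eclipsed with I at 120° (12.6); SH at 240° is eclipsed with H at 240° (5.4). Total 22.2 kJ/mol.
I at 180° is staggered. OCH3 at 120° is gauche with I at 180° (2.9); SH at 240° is gauche with I at 180° (4.1). Total 7.0 kJ/mol.
I at 240° is eclipsed. H at 0° is eclipsed with H at 0° (4.2); OCH3 at 120° is eclipsed with H at 120° (6.8); SH at 240° is eclipsed with I at 240° (12.3). Total 23.3 kJ/mol.
I at 300° is staggered. SH at 240° is gauche with I at 300° (4.1). Total 4.1 kJ/mol.
The maximum (23.3 kJ/mol) occurs with I at 240°.

240°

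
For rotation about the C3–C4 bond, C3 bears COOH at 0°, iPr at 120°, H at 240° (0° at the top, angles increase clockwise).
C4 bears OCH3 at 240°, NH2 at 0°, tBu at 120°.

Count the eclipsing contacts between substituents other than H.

2

Non-H eclipsing pairs: COOH(0°)/NH2(0°); iPr(120°)/tBu(120°) — 2 interactions.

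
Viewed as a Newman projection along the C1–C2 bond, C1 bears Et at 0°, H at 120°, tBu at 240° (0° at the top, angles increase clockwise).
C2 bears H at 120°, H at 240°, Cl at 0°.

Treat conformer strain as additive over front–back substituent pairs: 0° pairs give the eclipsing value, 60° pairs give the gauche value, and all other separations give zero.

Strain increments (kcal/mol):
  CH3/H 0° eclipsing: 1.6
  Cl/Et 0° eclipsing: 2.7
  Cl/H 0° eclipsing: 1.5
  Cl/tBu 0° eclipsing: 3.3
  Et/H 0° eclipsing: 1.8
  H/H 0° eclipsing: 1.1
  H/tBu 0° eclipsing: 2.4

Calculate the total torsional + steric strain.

6.2 kcal/mol

This conformer (eclipsed): Et(0°)/Cl(0°) eclipsed 2.7; H(120°)/H(120°) eclipsed 1.1; tBu(240°)/H(240°) eclipsed 2.4 → 6.2 kcal/mol.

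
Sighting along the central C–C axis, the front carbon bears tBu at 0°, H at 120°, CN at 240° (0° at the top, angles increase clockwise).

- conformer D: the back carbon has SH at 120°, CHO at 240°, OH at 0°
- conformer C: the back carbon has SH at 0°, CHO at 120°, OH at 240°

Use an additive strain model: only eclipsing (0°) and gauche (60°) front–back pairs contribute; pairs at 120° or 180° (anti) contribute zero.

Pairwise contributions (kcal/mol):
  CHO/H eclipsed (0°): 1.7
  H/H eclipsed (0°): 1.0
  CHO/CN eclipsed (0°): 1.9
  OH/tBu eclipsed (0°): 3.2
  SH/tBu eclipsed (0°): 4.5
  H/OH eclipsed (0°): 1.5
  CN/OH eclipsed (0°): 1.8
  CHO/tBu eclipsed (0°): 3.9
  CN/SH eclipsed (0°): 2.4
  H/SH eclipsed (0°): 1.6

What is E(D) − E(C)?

-1.3 kcal/mol

D (eclipsed): tBu–OH eclipsed, H–SH eclipsed, CN–CHO eclipsed; 3.2 + 1.6 + 1.9 = 6.7 kcal/mol.
C (eclipsed): tBu–SH eclipsed, H–CHO eclipsed, CN–OH eclipsed; 4.5 + 1.7 + 1.8 = 8.0 kcal/mol.
E(D) − E(C) = 6.7 − 8.0 = -1.3 kcal/mol.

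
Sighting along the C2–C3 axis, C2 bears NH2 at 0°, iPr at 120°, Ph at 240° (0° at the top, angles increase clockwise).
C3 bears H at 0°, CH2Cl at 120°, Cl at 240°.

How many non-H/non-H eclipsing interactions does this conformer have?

Non-H eclipsing pairs: iPr(120°)/CH2Cl(120°); Ph(240°)/Cl(240°) — 2 interactions.

2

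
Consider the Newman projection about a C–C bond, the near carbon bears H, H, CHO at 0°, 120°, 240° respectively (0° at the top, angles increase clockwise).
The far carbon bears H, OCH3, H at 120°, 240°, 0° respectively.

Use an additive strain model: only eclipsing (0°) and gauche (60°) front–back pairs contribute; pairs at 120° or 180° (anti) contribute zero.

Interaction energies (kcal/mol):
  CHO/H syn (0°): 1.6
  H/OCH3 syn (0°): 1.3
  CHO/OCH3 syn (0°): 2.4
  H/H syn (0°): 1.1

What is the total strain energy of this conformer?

4.6 kcal/mol

This conformer (eclipsed): H(0°)/H(0°) eclipsed 1.1; H(120°)/H(120°) eclipsed 1.1; CHO(240°)/OCH3(240°) eclipsed 2.4 → 4.6 kcal/mol.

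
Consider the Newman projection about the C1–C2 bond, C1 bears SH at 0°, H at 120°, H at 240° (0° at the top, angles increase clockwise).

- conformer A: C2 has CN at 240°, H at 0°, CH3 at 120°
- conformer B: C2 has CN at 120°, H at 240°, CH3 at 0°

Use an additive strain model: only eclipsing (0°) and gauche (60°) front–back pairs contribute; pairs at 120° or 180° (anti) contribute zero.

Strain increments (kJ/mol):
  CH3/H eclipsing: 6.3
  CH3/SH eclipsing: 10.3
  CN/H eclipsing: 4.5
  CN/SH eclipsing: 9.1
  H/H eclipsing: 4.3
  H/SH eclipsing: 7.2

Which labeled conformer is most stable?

A (eclipsed): SH(0°)/H(0°) eclipsed 7.2; H(120°)/CH3(120°) eclipsed 6.3; H(240°)/CN(240°) eclipsed 4.5 → 18.0 kJ/mol.
B (eclipsed): SH(0°)/CH3(0°) eclipsed 10.3; H(120°)/CN(120°) eclipsed 4.5; H(240°)/H(240°) eclipsed 4.3 → 19.1 kJ/mol.
A has the lowest total (18.0 kJ/mol).

A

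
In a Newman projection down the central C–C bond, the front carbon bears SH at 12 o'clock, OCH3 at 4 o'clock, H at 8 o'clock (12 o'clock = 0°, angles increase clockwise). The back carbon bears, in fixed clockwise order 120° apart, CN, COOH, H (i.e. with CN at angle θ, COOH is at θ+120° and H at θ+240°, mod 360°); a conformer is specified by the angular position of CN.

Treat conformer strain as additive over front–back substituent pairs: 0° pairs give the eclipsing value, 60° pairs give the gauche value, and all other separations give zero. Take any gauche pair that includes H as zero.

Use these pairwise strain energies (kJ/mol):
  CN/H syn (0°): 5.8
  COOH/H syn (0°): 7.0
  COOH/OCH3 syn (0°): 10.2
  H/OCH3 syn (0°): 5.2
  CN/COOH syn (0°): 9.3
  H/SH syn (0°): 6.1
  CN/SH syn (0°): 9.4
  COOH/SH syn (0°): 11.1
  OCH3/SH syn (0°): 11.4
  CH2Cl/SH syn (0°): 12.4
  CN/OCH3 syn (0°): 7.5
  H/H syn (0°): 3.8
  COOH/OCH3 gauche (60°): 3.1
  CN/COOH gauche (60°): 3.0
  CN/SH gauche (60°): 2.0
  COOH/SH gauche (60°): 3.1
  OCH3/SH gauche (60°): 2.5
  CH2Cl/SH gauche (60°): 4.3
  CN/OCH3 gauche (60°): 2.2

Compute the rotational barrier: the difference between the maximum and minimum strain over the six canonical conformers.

CN at 0° (eclipsed): SH(0°)/CN(0°) eclipsed 9.4; OCH3(120°)/COOH(120°) eclipsed 10.2; H(240°)/H(240°) eclipsed 3.8 → 23.4 kJ/mol.
CN at 60° (staggered): SH(0°)/CN(60°) gauche 2.0; OCH3(120°)/CN(60°) gauche 2.2; OCH3(120°)/COOH(180°) gauche 3.1 → 7.3 kJ/mol.
CN at 120° (eclipsed): SH(0°)/H(0°) eclipsed 6.1; OCH3(120°)/CN(120°) eclipsed 7.5; H(240°)/COOH(240°) eclipsed 7.0 → 20.6 kJ/mol.
CN at 180° (staggered): SH(0°)/COOH(300°) gauche 3.1; OCH3(120°)/CN(180°) gauche 2.2 → 5.3 kJ/mol.
CN at 240° (eclipsed): SH(0°)/COOH(0°) eclipsed 11.1; OCH3(120°)/H(120°) eclipsed 5.2; H(240°)/CN(240°) eclipsed 5.8 → 22.1 kJ/mol.
CN at 300° (staggered): SH(0°)/CN(300°) gauche 2.0; SH(0°)/COOH(60°) gauche 3.1; OCH3(120°)/COOH(60°) gauche 3.1 → 8.2 kJ/mol.
Max at 0° (23.4 kJ/mol), min at 180° (5.3 kJ/mol); barrier = 18.1 kJ/mol.

18.1 kJ/mol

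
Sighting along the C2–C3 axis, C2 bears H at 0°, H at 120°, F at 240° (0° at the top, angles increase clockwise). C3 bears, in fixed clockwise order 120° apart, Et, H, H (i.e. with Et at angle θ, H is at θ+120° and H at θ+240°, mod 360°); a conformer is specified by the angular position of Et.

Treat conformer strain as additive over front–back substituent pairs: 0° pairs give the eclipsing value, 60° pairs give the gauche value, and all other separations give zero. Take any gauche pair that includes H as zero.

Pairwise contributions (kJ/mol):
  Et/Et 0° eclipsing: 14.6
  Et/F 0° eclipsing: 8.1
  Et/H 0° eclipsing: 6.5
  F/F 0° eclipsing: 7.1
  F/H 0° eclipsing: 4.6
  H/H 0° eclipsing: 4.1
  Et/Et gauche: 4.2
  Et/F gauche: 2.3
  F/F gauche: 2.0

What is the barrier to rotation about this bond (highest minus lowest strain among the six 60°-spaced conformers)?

Et at 0° (eclipsed): H–Et eclipsed, H–H eclipsed, F–H eclipsed; 6.5 + 4.1 + 4.6 = 15.2 kJ/mol.
Et at 60° (staggered): no non-H gauche contacts → 0.0 kJ/mol.
Et at 120° (eclipsed): H–H eclipsed, H–Et eclipsed, F–H eclipsed; 4.1 + 6.5 + 4.6 = 15.2 kJ/mol.
Et at 180° (staggered): F–Et gauche; 2.3 = 2.3 kJ/mol.
Et at 240° (eclipsed): H–H eclipsed, H–H eclipsed, F–Et eclipsed; 4.1 + 4.1 + 8.1 = 16.3 kJ/mol.
Et at 300° (staggered): F–Et gauche; 2.3 = 2.3 kJ/mol.
Max at 240° (16.3 kJ/mol), min at 60° (0.0 kJ/mol); barrier = 16.3 kJ/mol.

16.3 kJ/mol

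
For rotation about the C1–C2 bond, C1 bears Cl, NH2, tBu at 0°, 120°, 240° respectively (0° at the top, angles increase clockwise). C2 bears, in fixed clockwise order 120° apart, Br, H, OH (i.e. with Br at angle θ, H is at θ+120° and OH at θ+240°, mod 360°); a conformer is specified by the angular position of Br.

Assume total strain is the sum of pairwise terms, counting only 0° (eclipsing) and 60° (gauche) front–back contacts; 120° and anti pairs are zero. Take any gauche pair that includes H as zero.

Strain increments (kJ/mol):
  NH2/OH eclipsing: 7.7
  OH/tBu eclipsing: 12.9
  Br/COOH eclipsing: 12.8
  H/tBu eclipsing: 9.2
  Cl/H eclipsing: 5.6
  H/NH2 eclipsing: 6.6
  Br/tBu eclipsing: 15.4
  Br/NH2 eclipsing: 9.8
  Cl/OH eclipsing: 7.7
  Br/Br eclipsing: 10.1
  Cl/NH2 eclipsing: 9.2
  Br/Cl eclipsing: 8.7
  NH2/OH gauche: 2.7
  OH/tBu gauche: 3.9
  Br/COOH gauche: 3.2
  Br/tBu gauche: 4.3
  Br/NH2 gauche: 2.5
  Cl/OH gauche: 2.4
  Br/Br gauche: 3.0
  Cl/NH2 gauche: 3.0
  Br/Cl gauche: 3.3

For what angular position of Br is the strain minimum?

180°

Br at 0° (eclipsed): Cl(0°)/Br(0°) eclipsed 8.7; NH2(120°)/H(120°) eclipsed 6.6; tBu(240°)/OH(240°) eclipsed 12.9 → 28.2 kJ/mol.
Br at 60° (staggered): Cl(0°)/Br(60°) gauche 3.3; Cl(0°)/OH(300°) gauche 2.4; NH2(120°)/Br(60°) gauche 2.5; tBu(240°)/OH(300°) gauche 3.9 → 12.1 kJ/mol.
Br at 120° (eclipsed): Cl(0°)/OH(0°) eclipsed 7.7; NH2(120°)/Br(120°) eclipsed 9.8; tBu(240°)/H(240°) eclipsed 9.2 → 26.7 kJ/mol.
Br at 180° (staggered): Cl(0°)/OH(60°) gauche 2.4; NH2(120°)/Br(180°) gauche 2.5; NH2(120°)/OH(60°) gauche 2.7; tBu(240°)/Br(180°) gauche 4.3 → 11.9 kJ/mol.
Br at 240° (eclipsed): Cl(0°)/H(0°) eclipsed 5.6; NH2(120°)/OH(120°) eclipsed 7.7; tBu(240°)/Br(240°) eclipsed 15.4 → 28.7 kJ/mol.
Br at 300° (staggered): Cl(0°)/Br(300°) gauche 3.3; NH2(120°)/OH(180°) gauche 2.7; tBu(240°)/Br(300°) gauche 4.3; tBu(240°)/OH(180°) gauche 3.9 → 14.2 kJ/mol.
The minimum (11.9 kJ/mol) occurs with Br at 180°.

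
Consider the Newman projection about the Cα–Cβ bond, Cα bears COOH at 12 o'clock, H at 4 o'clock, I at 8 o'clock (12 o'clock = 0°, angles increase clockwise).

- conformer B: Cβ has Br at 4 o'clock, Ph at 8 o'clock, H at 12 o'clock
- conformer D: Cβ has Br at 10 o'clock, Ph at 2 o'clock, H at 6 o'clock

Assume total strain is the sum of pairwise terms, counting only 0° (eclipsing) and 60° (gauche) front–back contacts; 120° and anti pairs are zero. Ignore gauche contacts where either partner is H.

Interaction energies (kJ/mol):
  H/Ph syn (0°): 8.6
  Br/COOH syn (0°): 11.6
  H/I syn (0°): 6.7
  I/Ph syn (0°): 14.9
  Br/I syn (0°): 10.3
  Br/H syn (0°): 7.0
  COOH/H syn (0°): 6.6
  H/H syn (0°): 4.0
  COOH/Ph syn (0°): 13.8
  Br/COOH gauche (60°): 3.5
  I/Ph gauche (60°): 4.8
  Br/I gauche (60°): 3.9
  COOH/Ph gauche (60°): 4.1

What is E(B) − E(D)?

+17.0 kJ/mol

B (eclipsed): COOH(0°)/H(0°) eclipsed 6.6; H(120°)/Br(120°) eclipsed 7.0; I(240°)/Ph(240°) eclipsed 14.9 → 28.5 kJ/mol.
D (staggered): COOH(0°)/Br(300°) gauche 3.5; COOH(0°)/Ph(60°) gauche 4.1; I(240°)/Br(300°) gauche 3.9 → 11.5 kJ/mol.
E(B) − E(D) = 28.5 − 11.5 = +17.0 kJ/mol.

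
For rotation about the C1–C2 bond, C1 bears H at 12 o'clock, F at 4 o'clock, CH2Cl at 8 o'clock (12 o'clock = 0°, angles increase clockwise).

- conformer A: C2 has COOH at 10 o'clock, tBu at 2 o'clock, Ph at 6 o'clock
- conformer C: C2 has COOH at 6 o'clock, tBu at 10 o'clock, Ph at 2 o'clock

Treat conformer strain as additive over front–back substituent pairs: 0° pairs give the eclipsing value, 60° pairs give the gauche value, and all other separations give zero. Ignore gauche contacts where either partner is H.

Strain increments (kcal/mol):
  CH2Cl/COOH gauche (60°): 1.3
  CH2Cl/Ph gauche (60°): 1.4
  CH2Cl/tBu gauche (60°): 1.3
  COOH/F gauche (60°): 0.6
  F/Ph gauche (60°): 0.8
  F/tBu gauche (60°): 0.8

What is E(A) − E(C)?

A (staggered): F(120°)/tBu(60°) gauche 0.8; F(120°)/Ph(180°) gauche 0.8; CH2Cl(240°)/COOH(300°) gauche 1.3; CH2Cl(240°)/Ph(180°) gauche 1.4 → 4.3 kcal/mol.
C (staggered): F(120°)/COOH(180°) gauche 0.6; F(120°)/Ph(60°) gauche 0.8; CH2Cl(240°)/COOH(180°) gauche 1.3; CH2Cl(240°)/tBu(300°) gauche 1.3 → 4.0 kcal/mol.
E(A) − E(C) = 4.3 − 4.0 = +0.3 kcal/mol.

+0.3 kcal/mol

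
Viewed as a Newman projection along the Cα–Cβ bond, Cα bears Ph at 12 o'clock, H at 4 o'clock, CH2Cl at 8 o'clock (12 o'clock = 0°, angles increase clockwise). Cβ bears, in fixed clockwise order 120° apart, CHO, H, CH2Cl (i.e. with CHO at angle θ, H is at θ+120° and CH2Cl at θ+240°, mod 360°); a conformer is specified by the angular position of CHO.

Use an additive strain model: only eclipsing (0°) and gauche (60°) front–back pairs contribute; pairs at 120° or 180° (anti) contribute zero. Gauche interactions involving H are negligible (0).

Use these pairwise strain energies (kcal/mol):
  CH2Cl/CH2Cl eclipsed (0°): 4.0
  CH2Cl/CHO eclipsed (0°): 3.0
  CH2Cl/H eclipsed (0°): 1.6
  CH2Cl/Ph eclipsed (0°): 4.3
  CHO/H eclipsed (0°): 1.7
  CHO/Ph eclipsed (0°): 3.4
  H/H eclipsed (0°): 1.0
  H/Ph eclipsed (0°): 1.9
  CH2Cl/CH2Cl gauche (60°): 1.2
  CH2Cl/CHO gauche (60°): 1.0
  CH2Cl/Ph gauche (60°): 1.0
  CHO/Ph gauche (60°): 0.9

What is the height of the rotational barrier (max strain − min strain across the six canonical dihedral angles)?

6.4 kcal/mol

CHO at 0° is eclipsed. Ph at 0° is eclipsed with CHO at 0° (3.4); H at 120° is eclipsed with H at 120° (1.0); CH2Cl at 240° is eclipsed with CH2Cl at 240° (4.0). Total 8.4 kcal/mol.
CHO at 60° is staggered. Ph at 0° is gauche with CHO at 60° (0.9); Ph at 0° is gauche with CH2Cl at 300° (1.0); CH2Cl at 240° is gauche with CH2Cl at 300° (1.2). Total 3.1 kcal/mol.
CHO at 120° is eclipsed. Ph at 0° is eclipsed with CH2Cl at 0° (4.3); H at 120° is eclipsed with CHO at 120° (1.7); CH2Cl at 240° is eclipsed with H at 240° (1.6). Total 7.6 kcal/mol.
CHO at 180° is staggered. Ph at 0° is gauche with CH2Cl at 60° (1.0); CH2Cl at 240° is gauche with CHO at 180° (1.0). Total 2.0 kcal/mol.
CHO at 240° is eclipsed. Ph at 0° is eclipsed with H at 0° (1.9); H at 120° is eclipsed with CH2Cl at 120° (1.6); CH2Cl at 240° is eclipsed with CHO at 240° (3.0). Total 6.5 kcal/mol.
CHO at 300° is staggered. Ph at 0° is gauche with CHO at 300° (0.9); CH2Cl at 240° is gauche with CHO at 300° (1.0); CH2Cl at 240° is gauche with CH2Cl at 180° (1.2). Total 3.1 kcal/mol.
Max at 0° (8.4 kcal/mol), min at 180° (2.0 kcal/mol); barrier = 6.4 kcal/mol.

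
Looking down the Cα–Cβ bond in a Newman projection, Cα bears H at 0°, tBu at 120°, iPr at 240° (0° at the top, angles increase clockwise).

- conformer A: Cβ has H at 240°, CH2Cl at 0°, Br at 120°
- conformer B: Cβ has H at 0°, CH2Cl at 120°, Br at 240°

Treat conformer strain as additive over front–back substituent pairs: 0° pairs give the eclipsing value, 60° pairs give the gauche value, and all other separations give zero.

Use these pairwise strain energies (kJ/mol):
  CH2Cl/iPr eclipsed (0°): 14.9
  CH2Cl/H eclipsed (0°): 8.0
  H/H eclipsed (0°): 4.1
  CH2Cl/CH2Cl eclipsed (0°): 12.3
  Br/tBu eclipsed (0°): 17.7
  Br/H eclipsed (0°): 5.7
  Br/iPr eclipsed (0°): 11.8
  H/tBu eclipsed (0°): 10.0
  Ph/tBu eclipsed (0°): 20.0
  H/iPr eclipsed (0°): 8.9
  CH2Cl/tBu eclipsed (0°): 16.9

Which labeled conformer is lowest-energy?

A (eclipsed): H(0°)/CH2Cl(0°) eclipsed 8.0; tBu(120°)/Br(120°) eclipsed 17.7; iPr(240°)/H(240°) eclipsed 8.9 → 34.6 kJ/mol.
B (eclipsed): H(0°)/H(0°) eclipsed 4.1; tBu(120°)/CH2Cl(120°) eclipsed 16.9; iPr(240°)/Br(240°) eclipsed 11.8 → 32.8 kJ/mol.
B has the lowest total (32.8 kJ/mol).

B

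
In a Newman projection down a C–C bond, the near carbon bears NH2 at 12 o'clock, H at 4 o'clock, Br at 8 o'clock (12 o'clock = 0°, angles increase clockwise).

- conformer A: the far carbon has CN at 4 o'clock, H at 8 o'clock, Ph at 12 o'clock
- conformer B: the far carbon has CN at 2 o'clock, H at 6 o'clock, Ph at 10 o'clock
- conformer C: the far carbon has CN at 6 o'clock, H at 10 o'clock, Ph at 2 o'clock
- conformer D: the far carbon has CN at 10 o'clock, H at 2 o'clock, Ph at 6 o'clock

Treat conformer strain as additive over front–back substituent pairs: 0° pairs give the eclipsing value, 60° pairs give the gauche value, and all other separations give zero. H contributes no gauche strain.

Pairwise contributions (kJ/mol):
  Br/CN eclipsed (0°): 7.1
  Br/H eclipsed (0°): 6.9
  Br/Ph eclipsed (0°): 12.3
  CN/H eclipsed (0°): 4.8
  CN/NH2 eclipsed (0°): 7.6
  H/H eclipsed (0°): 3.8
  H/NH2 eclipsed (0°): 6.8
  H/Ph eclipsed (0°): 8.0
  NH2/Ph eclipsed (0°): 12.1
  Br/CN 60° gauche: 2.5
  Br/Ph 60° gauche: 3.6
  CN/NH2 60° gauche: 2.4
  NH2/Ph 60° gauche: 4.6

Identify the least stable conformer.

A

A (eclipsed): NH2–Ph eclipsed, H–CN eclipsed, Br–H eclipsed; 12.1 + 4.8 + 6.9 = 23.8 kJ/mol.
B (staggered): NH2–CN gauche, NH2–Ph gauche, Br–Ph gauche; 2.4 + 4.6 + 3.6 = 10.6 kJ/mol.
C (staggered): NH2–Ph gauche, Br–CN gauche; 4.6 + 2.5 = 7.1 kJ/mol.
D (staggered): NH2–CN gauche, Br–CN gauche, Br–Ph gauche; 2.4 + 2.5 + 3.6 = 8.5 kJ/mol.
A has the highest total (23.8 kJ/mol).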